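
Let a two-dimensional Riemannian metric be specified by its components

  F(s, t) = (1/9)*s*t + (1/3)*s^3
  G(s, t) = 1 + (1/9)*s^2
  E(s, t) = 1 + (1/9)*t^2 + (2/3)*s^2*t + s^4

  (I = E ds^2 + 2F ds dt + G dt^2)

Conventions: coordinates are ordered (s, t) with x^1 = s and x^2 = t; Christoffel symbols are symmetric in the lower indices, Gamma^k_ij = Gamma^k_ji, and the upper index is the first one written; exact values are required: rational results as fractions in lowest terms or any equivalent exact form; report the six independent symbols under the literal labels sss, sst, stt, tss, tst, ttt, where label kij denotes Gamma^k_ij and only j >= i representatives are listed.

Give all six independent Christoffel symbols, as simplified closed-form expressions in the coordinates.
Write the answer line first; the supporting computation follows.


Answer: Gamma_sss = (18*s^3 + 6*s*t)/(9*s^4 + 6*s^2*t + s^2 + t^2 + 9), Gamma_sst = (3*s^2 + t)/(9*s^4 + 6*s^2*t + s^2 + t^2 + 9), Gamma_stt = 0, Gamma_tss = 6*s^2/(9*s^4 + 6*s^2*t + s^2 + t^2 + 9), Gamma_tst = s/(9*s^4 + 6*s^2*t + s^2 + t^2 + 9), Gamma_ttt = 0

E = 1 + (1/9)*t^2 + (2/3)*s^2*t + s^4; F = (1/9)*s*t + (1/3)*s^3; G = 1 + (1/9)*s^2
Gamma^k_ij = (1/2) g^{kl} (d_i g_jl + d_j g_il - d_l g_ij), with g^inv = (1/(EG-F^2)) [[G, -F], [-F, E]]
first partials: E_s = (4/3)*s*t + 4*s^3, E_t = (2/9)*t + (2/3)*s^2, F_s = (1/9)*t + s^2, F_t = (1/9)*s, G_s = (2/9)*s, G_t = 0
D = EG - F^2 = 1 + (1/9)*t^2 + (1/9)*s^2 + (2/3)*s^2*t + s^4
expanded: Gamma^s_ss = (G E_s - 2F F_s + F E_t)/(2D), Gamma^s_st = (G E_t - F G_s)/(2D), Gamma^s_tt = (2G F_t - G G_s - F G_t)/(2D), Gamma^t_ss = (2E F_s - E E_t - F E_s)/(2D), Gamma^t_st = (E G_s - F E_t)/(2D), Gamma^t_tt = (E G_t - 2F F_t + F G_s)/(2D); substitute and cancel common factors


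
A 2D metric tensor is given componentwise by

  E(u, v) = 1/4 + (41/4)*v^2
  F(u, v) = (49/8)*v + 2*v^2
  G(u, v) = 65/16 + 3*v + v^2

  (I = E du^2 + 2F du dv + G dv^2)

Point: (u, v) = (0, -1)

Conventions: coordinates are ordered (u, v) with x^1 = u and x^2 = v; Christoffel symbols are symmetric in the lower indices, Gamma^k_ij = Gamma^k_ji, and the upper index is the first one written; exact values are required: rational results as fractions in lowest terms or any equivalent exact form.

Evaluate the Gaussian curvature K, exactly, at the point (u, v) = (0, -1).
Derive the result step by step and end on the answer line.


E = 21/2, F = -33/8, G = 33/16, EG - F^2 = 297/64 at the point
E_u = 0, E_v = -41/2, F_u = 0, F_v = 17/8, G_u = 0, G_v = 1
E_vv = 41/2, F_uv = 0, G_uu = 0
Using the Brioschi determinant formula for K from the metric derivatives:
M1 = [[-E_vv/2 + F_uv - G_uu/2, E_u/2, F_u - E_v/2], [F_v - G_u/2, E, F], [G_v/2, F, G]] = [[-41/4, 0, 41/4], [17/8, 21/2, -33/8], [1/2, -33/8, 33/16]]; det M1 = -24477/128
M2 = [[0, E_v/2, G_u/2], [E_v/2, E, F], [G_u/2, F, G]] = [[0, -41/4, 0], [-41/4, 21/2, -33/8], [0, -33/8, 33/16]]; det M2 = -55473/256
det M1 - det M2 = 6519/256; K = 6519/256 / (297/64)^2 = 34768/29403

Answer: K = 34768/29403


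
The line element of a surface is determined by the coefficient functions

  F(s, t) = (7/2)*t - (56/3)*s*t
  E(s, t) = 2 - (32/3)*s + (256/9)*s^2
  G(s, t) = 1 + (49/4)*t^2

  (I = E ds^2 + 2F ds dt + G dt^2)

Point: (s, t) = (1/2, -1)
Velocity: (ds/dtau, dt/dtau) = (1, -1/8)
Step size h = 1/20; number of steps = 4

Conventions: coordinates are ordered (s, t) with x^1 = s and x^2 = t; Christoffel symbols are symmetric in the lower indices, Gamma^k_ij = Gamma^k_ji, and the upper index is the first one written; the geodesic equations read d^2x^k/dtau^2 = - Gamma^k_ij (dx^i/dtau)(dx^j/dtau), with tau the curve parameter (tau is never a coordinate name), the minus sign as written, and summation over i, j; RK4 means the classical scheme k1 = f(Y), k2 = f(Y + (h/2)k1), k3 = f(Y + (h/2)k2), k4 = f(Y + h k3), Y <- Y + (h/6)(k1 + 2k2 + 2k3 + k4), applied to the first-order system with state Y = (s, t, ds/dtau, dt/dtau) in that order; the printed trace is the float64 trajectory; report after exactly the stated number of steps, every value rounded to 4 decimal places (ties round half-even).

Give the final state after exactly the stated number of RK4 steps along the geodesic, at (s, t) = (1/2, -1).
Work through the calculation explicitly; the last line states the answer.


f(Y) = (ds/dtau, dt/dtau, -Gamma^s_ij Y'^i Y'^j, -Gamma^t_ij Y'^i Y'^j) with the Gammas evaluated at the stage position; h = 0.050000; intermediate values shown to 6 dp
step 0: s = 0.5000, t = -1.0000, ds/dtau = 1.0000, dt/dtau = -0.1250
step 1:
  k1: at (s, t) = (0.500000, -1.000000), (ds/dtau, dt/dtau) = (1.000000, -0.125000); Gamma_sss = 0.554593, Gamma_sst = 0.000000, Gamma_stt = -0.363951, Gamma_tss = 1.164645, Gamma_tst = 0.000000, Gamma_ttt = -0.764298; k1 = (1.000000, -0.125000, -0.548906, -1.152703)
  k2: at (s, t) = (0.525000, -1.003125), (ds/dtau, dt/dtau) = (0.986277, -0.153818); Gamma_sss = 0.579476, Gamma_sst = 0.000000, Gamma_stt = -0.380281, Gamma_tss = 1.130281, Gamma_tst = 0.000000, Gamma_ttt = -0.741747; k2 = (0.986277, -0.153818, -0.554684, -1.081923)
  k3: at (s, t) = (0.524657, -1.003845), (ds/dtau, dt/dtau) = (0.986133, -0.152048); Gamma_sss = 0.578499, Gamma_sst = 0.000000, Gamma_stt = -0.379640, Gamma_tss = 1.130333, Gamma_tst = 0.000000, Gamma_ttt = -0.741781; k3 = (0.986133, -0.152048, -0.553789, -1.082053)
  k4: at (s, t) = (0.549307, -1.007602), (ds/dtau, dt/dtau) = (0.972311, -0.179103); Gamma_sss = 0.599715, Gamma_sst = 0.000000, Gamma_stt = -0.393563, Gamma_tss = 1.096042, Gamma_tst = 0.000000, Gamma_ttt = -0.719277; k4 = (0.972311, -0.179103, -0.554339, -1.013112)
  Y <- Y + (h/6)(k1 + 2k2 + 2k3 + k4): s = 0.5493, t = -1.0076, ds/dtau = 0.9723, dt/dtau = -0.1791
step 2:
  k1: at (s, t) = (0.549309, -1.007632), (ds/dtau, dt/dtau) = (0.972332, -0.179115); Gamma_sss = 0.599692, Gamma_sst = 0.000000, Gamma_stt = -0.393548, Gamma_tss = 1.096024, Gamma_tst = 0.000000, Gamma_ttt = -0.719265; k1 = (0.972332, -0.179115, -0.554341, -1.013137)
  k2: at (s, t) = (0.573618, -1.012110), (ds/dtau, dt/dtau) = (0.958473, -0.204443); Gamma_sss = 0.617392, Gamma_sst = 0.000000, Gamma_stt = -0.405164, Gamma_tss = 1.062034, Gamma_tst = 0.000000, Gamma_ttt = -0.696960; k2 = (0.958473, -0.204443, -0.550246, -0.946529)
  k3: at (s, t) = (0.573271, -1.012743), (ds/dtau, dt/dtau) = (0.958576, -0.202778); Gamma_sss = 0.616558, Gamma_sst = 0.000000, Gamma_stt = -0.404616, Gamma_tss = 1.062215, Gamma_tst = 0.000000, Gamma_ttt = -0.697079; k3 = (0.958576, -0.202778, -0.549897, -0.947371)
  k4: at (s, t) = (0.597238, -1.017771), (ds/dtau, dt/dtau) = (0.944837, -0.226483); Gamma_sss = 0.631194, Gamma_sst = 0.000000, Gamma_stt = -0.414221, Gamma_tss = 1.028905, Gamma_tst = 0.000000, Gamma_ttt = -0.675219; k4 = (0.944837, -0.226483, -0.542230, -0.883886)
  Y <- Y + (h/6)(k1 + 2k2 + 2k3 + k4): s = 0.5972, t = -1.0178, ds/dtau = 0.9449, dt/dtau = -0.2265
step 3:
  k1: at (s, t) = (0.597237, -1.017799), (ds/dtau, dt/dtau) = (0.944858, -0.226488); Gamma_sss = 0.631168, Gamma_sst = 0.000000, Gamma_stt = -0.414204, Gamma_tss = 1.028897, Gamma_tst = 0.000000, Gamma_ttt = -0.675214; k1 = (0.944858, -0.226488, -0.542232, -0.883918)
  k2: at (s, t) = (0.620858, -1.023461), (ds/dtau, dt/dtau) = (0.931302, -0.248586); Gamma_sss = 0.642903, Gamma_sst = 0.000000, Gamma_stt = -0.421905, Gamma_tss = 0.996413, Gamma_tst = 0.000000, Gamma_ttt = -0.653896; k2 = (0.931302, -0.248586, -0.531533, -0.823805)
  k3: at (s, t) = (0.620519, -1.024014), (ds/dtau, dt/dtau) = (0.931570, -0.247083); Gamma_sss = 0.642216, Gamma_sst = 0.000000, Gamma_stt = -0.421454, Gamma_tss = 0.996665, Gamma_tst = 0.000000, Gamma_ttt = -0.654061; k3 = (0.931570, -0.247083, -0.531599, -0.824997)
  k4: at (s, t) = (0.643815, -1.030153), (ds/dtau, dt/dtau) = (0.918278, -0.267738); Gamma_sss = 0.651500, Gamma_sst = 0.000000, Gamma_stt = -0.427547, Gamma_tss = 0.965207, Gamma_tst = 0.000000, Gamma_ttt = -0.633417; k4 = (0.918278, -0.267738, -0.518719, -0.768490)
  Y <- Y + (h/6)(k1 + 2k2 + 2k3 + k4): s = 0.6438, t = -1.0302, ds/dtau = 0.9183, dt/dtau = -0.2677
step 4:
  k1: at (s, t) = (0.643811, -1.030179), (ds/dtau, dt/dtau) = (0.918298, -0.267738); Gamma_sss = 0.651476, Gamma_sst = 0.000000, Gamma_stt = -0.427531, Gamma_tss = 0.965206, Gamma_tst = 0.000000, Gamma_ttt = -0.633416; k1 = (0.918298, -0.267738, -0.518724, -0.768524)
  k2: at (s, t) = (0.666768, -1.036872), (ds/dtau, dt/dtau) = (0.905330, -0.286951); Gamma_sss = 0.658459, Gamma_sst = 0.000000, Gamma_stt = -0.432114, Gamma_tss = 0.934857, Gamma_tst = 0.000000, Gamma_ttt = -0.613500; k2 = (0.905330, -0.286951, -0.504107, -0.715713)
  k3: at (s, t) = (0.666444, -1.037352), (ds/dtau, dt/dtau) = (0.905695, -0.285631); Gamma_sss = 0.657907, Gamma_sst = 0.000000, Gamma_stt = -0.431751, Gamma_tss = 0.935138, Gamma_tst = 0.000000, Gamma_ttt = -0.613684; k3 = (0.905695, -0.285631, -0.504446, -0.717011)
  k4: at (s, t) = (0.689095, -1.044460), (ds/dtau, dt/dtau) = (0.893076, -0.303589); Gamma_sss = 0.662991, Gamma_sst = 0.000000, Gamma_stt = -0.435088, Gamma_tss = 0.905973, Gamma_tst = 0.000000, Gamma_ttt = -0.594545; k4 = (0.893076, -0.303589, -0.488691, -0.667793)
  Y <- Y + (h/6)(k1 + 2k2 + 2k3 + k4): s = 0.6891, t = -1.0445, ds/dtau = 0.8931, dt/dtau = -0.3036

Answer: s = 0.6891, t = -1.0445, ds/dtau = 0.8931, dt/dtau = -0.3036


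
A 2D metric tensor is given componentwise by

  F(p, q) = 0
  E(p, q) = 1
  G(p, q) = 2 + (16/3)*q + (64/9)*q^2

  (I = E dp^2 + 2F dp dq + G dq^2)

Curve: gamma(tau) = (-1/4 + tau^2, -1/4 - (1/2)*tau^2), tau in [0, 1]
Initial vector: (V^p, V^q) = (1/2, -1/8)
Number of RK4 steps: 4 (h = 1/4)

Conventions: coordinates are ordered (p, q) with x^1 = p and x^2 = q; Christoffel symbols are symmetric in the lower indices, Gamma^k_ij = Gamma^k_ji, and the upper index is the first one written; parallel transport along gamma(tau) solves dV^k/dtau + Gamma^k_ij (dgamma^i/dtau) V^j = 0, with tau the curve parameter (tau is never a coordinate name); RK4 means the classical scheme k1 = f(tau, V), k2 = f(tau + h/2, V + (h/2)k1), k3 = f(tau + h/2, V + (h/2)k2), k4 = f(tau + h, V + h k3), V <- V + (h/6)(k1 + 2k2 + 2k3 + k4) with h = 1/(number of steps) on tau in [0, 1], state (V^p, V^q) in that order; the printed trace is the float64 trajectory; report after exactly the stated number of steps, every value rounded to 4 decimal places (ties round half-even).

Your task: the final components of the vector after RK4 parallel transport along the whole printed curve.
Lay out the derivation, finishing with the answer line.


gamma'(tau) = (2*tau, -tau); f(tau, V)^k = -Gamma^k_ij(gamma(tau)) gamma'^i(tau) V^j; h = 1/4; intermediate values shown to 6 dp
curve data and Christoffel symbols at the stage parameters:
  tau = 0.000000: gamma = (-0.250000, -0.250000), gamma' = (0.000000, 0.000000); Gamma_ppp = 0.000000, Gamma_ppq = 0.000000, Gamma_pqq = 0.000000, Gamma_qpp = 0.000000, Gamma_qpq = 0.000000, Gamma_qqq = 0.800000
  tau = 0.125000: gamma = (-0.234375, -0.257812), gamma' = (0.250000, -0.125000); Gamma_ppp = 0.000000, Gamma_ppq = 0.000000, Gamma_pqq = 0.000000, Gamma_qpp = 0.000000, Gamma_qpq = 0.000000, Gamma_qqq = 0.759193
  tau = 0.250000: gamma = (-0.187500, -0.281250), gamma' = (0.500000, -0.250000); Gamma_ppp = 0.000000, Gamma_ppq = 0.000000, Gamma_pqq = 0.000000, Gamma_qpp = 0.000000, Gamma_qpq = 0.000000, Gamma_qqq = 0.627451
  tau = 0.375000: gamma = (-0.109375, -0.320312), gamma' = (0.750000, -0.375000); Gamma_ppp = 0.000000, Gamma_ppq = 0.000000, Gamma_pqq = 0.000000, Gamma_qpp = 0.000000, Gamma_qpq = 0.000000, Gamma_qqq = 0.380790
  tau = 0.500000: gamma = (0.000000, -0.375000), gamma' = (1.000000, -0.500000); Gamma_ppp = 0.000000, Gamma_ppq = 0.000000, Gamma_pqq = 0.000000, Gamma_qpp = 0.000000, Gamma_qpq = 0.000000, Gamma_qqq = 0.000000
  tau = 0.625000: gamma = (0.140625, -0.445312), gamma' = (1.250000, -0.625000); Gamma_ppp = 0.000000, Gamma_ppq = 0.000000, Gamma_pqq = 0.000000, Gamma_qpp = 0.000000, Gamma_qpq = 0.000000, Gamma_qqq = -0.483019
  tau = 0.750000: gamma = (0.312500, -0.531250), gamma' = (1.500000, -0.750000); Gamma_ppp = 0.000000, Gamma_ppq = 0.000000, Gamma_pqq = 0.000000, Gamma_qpp = 0.000000, Gamma_qpq = 0.000000, Gamma_qqq = -0.946746
  tau = 0.875000: gamma = (0.515625, -0.632812), gamma' = (1.750000, -0.875000); Gamma_ppp = 0.000000, Gamma_ppq = 0.000000, Gamma_pqq = 0.000000, Gamma_qpp = 0.000000, Gamma_qpq = 0.000000, Gamma_qqq = -1.244916
  tau = 1.000000: gamma = (0.750000, -0.750000), gamma' = (2.000000, -1.000000); Gamma_ppp = 0.000000, Gamma_ppq = 0.000000, Gamma_pqq = 0.000000, Gamma_qpp = 0.000000, Gamma_qpq = 0.000000, Gamma_qqq = -1.333333
step 0: V^p = 0.5000, V^q = -0.1250
step 1: k1 = (0.000000, 0.000000), k2 = (0.000000, -0.011862), k3 = (0.000000, -0.012003), k4 = (0.000000, -0.020079); V <- V + (h/6)(k1 + 2k2 + 2k3 + k4): V^p = 0.5000, V^q = -0.1278
step 2: k1 = (0.000000, -0.020051), k2 = (0.000000, -0.018611), k3 = (0.000000, -0.018585), k4 = (0.000000, 0.000000); V <- V + (h/6)(k1 + 2k2 + 2k3 + k4): V^p = 0.5000, V^q = -0.1318
step 3: k1 = (0.000000, 0.000000), k2 = (0.000000, 0.039777), k3 = (0.000000, 0.038276), k4 = (0.000000, 0.086763); V <- V + (h/6)(k1 + 2k2 + 2k3 + k4): V^p = 0.5000, V^q = -0.1216
step 4: k1 = (0.000000, 0.086372), k2 = (0.000000, 0.120743), k3 = (0.000000, 0.116063), k4 = (0.000000, 0.123500); V <- V + (h/6)(k1 + 2k2 + 2k3 + k4): V^p = 0.5000, V^q = -0.0932

Answer: V^p = 0.5000, V^q = -0.0932


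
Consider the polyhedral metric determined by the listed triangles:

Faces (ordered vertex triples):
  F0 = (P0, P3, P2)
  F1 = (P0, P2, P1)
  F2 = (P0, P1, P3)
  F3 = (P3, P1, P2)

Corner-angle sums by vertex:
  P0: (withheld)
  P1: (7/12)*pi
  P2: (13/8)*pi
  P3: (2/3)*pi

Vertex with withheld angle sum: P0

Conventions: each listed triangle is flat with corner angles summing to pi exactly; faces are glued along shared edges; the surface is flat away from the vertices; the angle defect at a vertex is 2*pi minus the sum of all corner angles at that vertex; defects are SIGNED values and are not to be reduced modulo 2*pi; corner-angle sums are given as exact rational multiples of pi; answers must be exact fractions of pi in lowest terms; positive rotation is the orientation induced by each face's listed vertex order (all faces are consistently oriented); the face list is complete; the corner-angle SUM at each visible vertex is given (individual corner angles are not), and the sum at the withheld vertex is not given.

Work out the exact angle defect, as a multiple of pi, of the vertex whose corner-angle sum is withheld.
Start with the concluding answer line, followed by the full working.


Answer: defect(P0) = (7/8)*pi

V = 4, E = 6, F = 4; chi = V - E + F = 2
Gauss-Bonnet: total defect = 2*pi*chi = 4*pi; visible defects sum to (25/8)*pi


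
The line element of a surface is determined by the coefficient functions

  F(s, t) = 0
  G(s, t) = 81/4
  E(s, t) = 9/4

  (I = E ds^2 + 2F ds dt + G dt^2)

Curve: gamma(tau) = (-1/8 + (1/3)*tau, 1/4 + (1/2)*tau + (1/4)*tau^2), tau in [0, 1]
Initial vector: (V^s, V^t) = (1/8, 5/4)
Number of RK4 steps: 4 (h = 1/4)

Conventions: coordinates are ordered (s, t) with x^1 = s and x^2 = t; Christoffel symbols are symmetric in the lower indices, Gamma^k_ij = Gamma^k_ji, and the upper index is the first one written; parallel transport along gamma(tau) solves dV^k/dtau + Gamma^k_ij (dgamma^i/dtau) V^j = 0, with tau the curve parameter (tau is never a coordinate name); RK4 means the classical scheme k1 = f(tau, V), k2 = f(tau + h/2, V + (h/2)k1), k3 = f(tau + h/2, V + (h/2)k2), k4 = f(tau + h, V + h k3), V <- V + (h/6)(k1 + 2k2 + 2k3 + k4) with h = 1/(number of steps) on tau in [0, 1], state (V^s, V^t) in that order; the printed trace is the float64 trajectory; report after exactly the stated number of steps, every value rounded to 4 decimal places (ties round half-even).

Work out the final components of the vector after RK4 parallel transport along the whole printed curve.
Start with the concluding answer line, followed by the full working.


Answer: V^s = 0.1250, V^t = 1.2500

gamma'(tau) = (1/3, 1/2 + (1/2)*tau); f(tau, V)^k = -Gamma^k_ij(gamma(tau)) gamma'^i(tau) V^j; h = 1/4; intermediate values shown to 6 dp
curve data and Christoffel symbols at the stage parameters:
  tau = 0.000000: gamma = (-0.125000, 0.250000), gamma' = (0.333333, 0.500000); Gamma_sss = 0.000000, Gamma_sst = 0.000000, Gamma_stt = 0.000000, Gamma_tss = 0.000000, Gamma_tst = 0.000000, Gamma_ttt = 0.000000
  tau = 0.125000: gamma = (-0.083333, 0.316406), gamma' = (0.333333, 0.562500); Gamma_sss = 0.000000, Gamma_sst = 0.000000, Gamma_stt = 0.000000, Gamma_tss = 0.000000, Gamma_tst = 0.000000, Gamma_ttt = 0.000000
  tau = 0.250000: gamma = (-0.041667, 0.390625), gamma' = (0.333333, 0.625000); Gamma_sss = 0.000000, Gamma_sst = 0.000000, Gamma_stt = 0.000000, Gamma_tss = 0.000000, Gamma_tst = 0.000000, Gamma_ttt = 0.000000
  tau = 0.375000: gamma = (0.000000, 0.472656), gamma' = (0.333333, 0.687500); Gamma_sss = 0.000000, Gamma_sst = 0.000000, Gamma_stt = 0.000000, Gamma_tss = 0.000000, Gamma_tst = 0.000000, Gamma_ttt = 0.000000
  tau = 0.500000: gamma = (0.041667, 0.562500), gamma' = (0.333333, 0.750000); Gamma_sss = 0.000000, Gamma_sst = 0.000000, Gamma_stt = 0.000000, Gamma_tss = 0.000000, Gamma_tst = 0.000000, Gamma_ttt = 0.000000
  tau = 0.625000: gamma = (0.083333, 0.660156), gamma' = (0.333333, 0.812500); Gamma_sss = 0.000000, Gamma_sst = 0.000000, Gamma_stt = 0.000000, Gamma_tss = 0.000000, Gamma_tst = 0.000000, Gamma_ttt = 0.000000
  tau = 0.750000: gamma = (0.125000, 0.765625), gamma' = (0.333333, 0.875000); Gamma_sss = 0.000000, Gamma_sst = 0.000000, Gamma_stt = 0.000000, Gamma_tss = 0.000000, Gamma_tst = 0.000000, Gamma_ttt = 0.000000
  tau = 0.875000: gamma = (0.166667, 0.878906), gamma' = (0.333333, 0.937500); Gamma_sss = 0.000000, Gamma_sst = 0.000000, Gamma_stt = 0.000000, Gamma_tss = 0.000000, Gamma_tst = 0.000000, Gamma_ttt = 0.000000
  tau = 1.000000: gamma = (0.208333, 1.000000), gamma' = (0.333333, 1.000000); Gamma_sss = 0.000000, Gamma_sst = 0.000000, Gamma_stt = 0.000000, Gamma_tss = 0.000000, Gamma_tst = 0.000000, Gamma_ttt = 0.000000
step 0: V^s = 0.1250, V^t = 1.2500
step 1: k1 = (0.000000, 0.000000), k2 = (0.000000, 0.000000), k3 = (0.000000, 0.000000), k4 = (0.000000, 0.000000); V <- V + (h/6)(k1 + 2k2 + 2k3 + k4): V^s = 0.1250, V^t = 1.2500
step 2: k1 = (0.000000, 0.000000), k2 = (0.000000, 0.000000), k3 = (0.000000, 0.000000), k4 = (0.000000, 0.000000); V <- V + (h/6)(k1 + 2k2 + 2k3 + k4): V^s = 0.1250, V^t = 1.2500
step 3: k1 = (0.000000, 0.000000), k2 = (0.000000, 0.000000), k3 = (0.000000, 0.000000), k4 = (0.000000, 0.000000); V <- V + (h/6)(k1 + 2k2 + 2k3 + k4): V^s = 0.1250, V^t = 1.2500
step 4: k1 = (0.000000, 0.000000), k2 = (0.000000, 0.000000), k3 = (0.000000, 0.000000), k4 = (0.000000, 0.000000); V <- V + (h/6)(k1 + 2k2 + 2k3 + k4): V^s = 0.1250, V^t = 1.2500


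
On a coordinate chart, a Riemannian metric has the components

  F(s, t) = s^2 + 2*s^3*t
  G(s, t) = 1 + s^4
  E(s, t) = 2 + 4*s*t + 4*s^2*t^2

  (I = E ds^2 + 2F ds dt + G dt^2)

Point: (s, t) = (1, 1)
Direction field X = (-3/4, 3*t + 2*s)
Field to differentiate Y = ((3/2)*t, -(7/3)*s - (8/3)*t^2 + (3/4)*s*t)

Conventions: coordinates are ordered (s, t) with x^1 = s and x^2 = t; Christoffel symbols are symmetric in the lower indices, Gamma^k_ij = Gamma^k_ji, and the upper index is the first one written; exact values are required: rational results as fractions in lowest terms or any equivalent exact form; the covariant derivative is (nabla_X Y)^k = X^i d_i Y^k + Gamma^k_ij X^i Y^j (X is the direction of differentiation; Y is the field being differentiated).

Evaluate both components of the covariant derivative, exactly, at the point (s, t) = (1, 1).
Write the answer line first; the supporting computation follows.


Answer: (nabla_X Y)^s = 1119/88, (nabla_X Y)^t = -10555/528

E = 10, F = 3, G = 2 at the point
E_s = 12, E_t = 12, F_s = 8, F_t = 2, G_s = 4, G_t = 0
EG - F^2 = 11;  g^inv = (1/11) * [[2, -3], [-3, 10]]
first-kind symbols [ij,l] = (1/2)(d_i g_jl + d_j g_il - d_l g_ij): [ss,s] = E_s/2 = 6, [ss,t] = F_s - E_t/2 = 2, [st,s] = E_t/2 = 6, [st,t] = G_s/2 = 2, [tt,s] = F_t - G_s/2 = 0, [tt,t] = G_t/2 = 0
Gamma^s_ij = (G*[ij,s] - F*[ij,t])/(EG - F^2), Gamma^t_ij = (E*[ij,t] - F*[ij,s])/(EG - F^2)
Gamma_sss = 6/11, Gamma_sst = 6/11, Gamma_stt = 0, Gamma_tss = 2/11, Gamma_tst = 2/11, Gamma_ttt = 0
X = (-3/4, 5), Y = (3/2, -17/4) at the point


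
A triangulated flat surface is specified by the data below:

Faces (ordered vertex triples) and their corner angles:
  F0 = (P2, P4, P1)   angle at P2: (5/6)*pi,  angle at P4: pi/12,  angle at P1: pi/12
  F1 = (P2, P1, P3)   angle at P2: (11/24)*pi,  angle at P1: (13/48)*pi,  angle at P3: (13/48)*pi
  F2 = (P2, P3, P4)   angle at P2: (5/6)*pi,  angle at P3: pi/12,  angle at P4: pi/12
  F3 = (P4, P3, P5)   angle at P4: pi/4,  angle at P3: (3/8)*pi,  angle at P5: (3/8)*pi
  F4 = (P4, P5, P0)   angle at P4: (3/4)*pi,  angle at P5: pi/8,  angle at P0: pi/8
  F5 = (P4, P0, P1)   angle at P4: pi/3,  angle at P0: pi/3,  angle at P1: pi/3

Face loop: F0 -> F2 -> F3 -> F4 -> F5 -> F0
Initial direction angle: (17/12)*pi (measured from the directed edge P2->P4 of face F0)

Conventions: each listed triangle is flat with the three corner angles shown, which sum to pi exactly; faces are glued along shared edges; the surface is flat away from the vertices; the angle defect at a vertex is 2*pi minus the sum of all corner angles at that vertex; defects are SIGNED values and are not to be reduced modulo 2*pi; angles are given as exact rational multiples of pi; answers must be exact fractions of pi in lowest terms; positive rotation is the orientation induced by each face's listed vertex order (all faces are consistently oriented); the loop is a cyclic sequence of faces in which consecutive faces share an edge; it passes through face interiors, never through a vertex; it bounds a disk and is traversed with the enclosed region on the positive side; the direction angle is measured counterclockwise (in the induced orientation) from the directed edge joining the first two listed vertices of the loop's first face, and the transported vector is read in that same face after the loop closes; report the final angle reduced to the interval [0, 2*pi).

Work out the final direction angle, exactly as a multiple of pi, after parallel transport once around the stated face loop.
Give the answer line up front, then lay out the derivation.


Answer: final direction angle = (23/12)*pi

enclosed vertex P4: corner angles sum to (3/2)*pi, defect = 2*pi - (3/2)*pi = pi/2
transport around the loop rotates by the sum of enclosed defects; add to the initial angle mod 2*pi
final angle = (17/12)*pi + pi/2 = (23/12)*pi (mod 2*pi)


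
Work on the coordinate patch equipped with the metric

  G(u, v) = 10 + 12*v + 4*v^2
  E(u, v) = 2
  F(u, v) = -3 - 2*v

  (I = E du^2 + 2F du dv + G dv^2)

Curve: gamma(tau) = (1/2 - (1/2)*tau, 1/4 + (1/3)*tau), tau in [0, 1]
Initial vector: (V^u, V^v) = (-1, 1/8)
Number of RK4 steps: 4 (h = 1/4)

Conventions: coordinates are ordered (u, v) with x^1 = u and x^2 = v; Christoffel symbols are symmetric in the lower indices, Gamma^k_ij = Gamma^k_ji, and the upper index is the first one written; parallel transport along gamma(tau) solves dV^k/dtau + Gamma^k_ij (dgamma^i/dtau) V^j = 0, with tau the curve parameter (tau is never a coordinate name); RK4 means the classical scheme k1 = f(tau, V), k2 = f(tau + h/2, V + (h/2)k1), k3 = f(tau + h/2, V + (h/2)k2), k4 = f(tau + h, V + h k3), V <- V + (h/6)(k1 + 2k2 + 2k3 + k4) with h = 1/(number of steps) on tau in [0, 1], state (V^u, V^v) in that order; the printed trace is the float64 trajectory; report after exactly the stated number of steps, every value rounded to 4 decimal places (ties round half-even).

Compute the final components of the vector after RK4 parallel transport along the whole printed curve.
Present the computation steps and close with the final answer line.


gamma'(tau) = (-1/2, 1/3); f(tau, V)^k = -Gamma^k_ij(gamma(tau)) gamma'^i(tau) V^j; h = 1/4; intermediate values shown to 6 dp
curve data and Christoffel symbols at the stage parameters:
  tau = 0.000000: gamma = (0.500000, 0.250000), gamma' = (-0.500000, 0.333333); Gamma_uuu = 0.000000, Gamma_uuv = 0.000000, Gamma_uvv = -0.140351, Gamma_vuu = 0.000000, Gamma_vuv = 0.000000, Gamma_vvv = 0.491228
  tau = 0.125000: gamma = (0.437500, 0.291667), gamma' = (-0.500000, 0.333333); Gamma_uuu = 0.000000, Gamma_uuv = 0.000000, Gamma_uvv = -0.134768, Gamma_vuu = 0.000000, Gamma_vuv = 0.000000, Gamma_vvv = 0.482920
  tau = 0.250000: gamma = (0.375000, 0.333333), gamma' = (-0.500000, 0.333333); Gamma_uuu = 0.000000, Gamma_uuv = 0.000000, Gamma_uvv = -0.129496, Gamma_vuu = 0.000000, Gamma_vuv = 0.000000, Gamma_vvv = 0.474820
  tau = 0.375000: gamma = (0.312500, 0.375000), gamma' = (-0.500000, 0.333333); Gamma_uuu = 0.000000, Gamma_uuv = 0.000000, Gamma_uvv = -0.124514, Gamma_vuu = 0.000000, Gamma_vuv = 0.000000, Gamma_vvv = 0.466926
  tau = 0.500000: gamma = (0.250000, 0.416667), gamma' = (-0.500000, 0.333333); Gamma_uuu = 0.000000, Gamma_uuv = 0.000000, Gamma_uvv = -0.119800, Gamma_vuu = 0.000000, Gamma_vuv = 0.000000, Gamma_vvv = 0.459235
  tau = 0.625000: gamma = (0.187500, 0.458333), gamma' = (-0.500000, 0.333333); Gamma_uuu = 0.000000, Gamma_uuv = 0.000000, Gamma_uvv = -0.115338, Gamma_vuu = 0.000000, Gamma_vuv = 0.000000, Gamma_vvv = 0.451742
  tau = 0.750000: gamma = (0.125000, 0.500000), gamma' = (-0.500000, 0.333333); Gamma_uuu = 0.000000, Gamma_uuv = 0.000000, Gamma_uvv = -0.111111, Gamma_vuu = 0.000000, Gamma_vuv = 0.000000, Gamma_vvv = 0.444444
  tau = 0.875000: gamma = (0.062500, 0.541667), gamma' = (-0.500000, 0.333333); Gamma_uuu = 0.000000, Gamma_uuv = 0.000000, Gamma_uvv = -0.107103, Gamma_vuu = 0.000000, Gamma_vuv = 0.000000, Gamma_vvv = 0.437337
  tau = 1.000000: gamma = (0.000000, 0.583333), gamma' = (-0.500000, 0.333333); Gamma_uuu = 0.000000, Gamma_uuv = 0.000000, Gamma_uvv = -0.103300, Gamma_vuu = 0.000000, Gamma_vuv = 0.000000, Gamma_vvv = 0.430416
step 0: V^u = -1.0000, V^v = 0.1250
step 1: k1 = (0.005848, -0.020468), k2 = (0.005500, -0.019710), k3 = (0.005505, -0.019725), k4 = (0.005183, -0.019004); V <- V + (h/6)(k1 + 2k2 + 2k3 + k4): V^u = -0.9986, V^v = 0.1201
step 2: k1 = (0.005183, -0.019004), k2 = (0.004885, -0.018318), k3 = (0.004888, -0.018331), k4 = (0.004612, -0.017678); V <- V + (h/6)(k1 + 2k2 + 2k3 + k4): V^u = -0.9974, V^v = 0.1155
step 3: k1 = (0.004612, -0.017678), k2 = (0.004355, -0.017057), k3 = (0.004358, -0.017069), k4 = (0.004119, -0.016477); V <- V + (h/6)(k1 + 2k2 + 2k3 + k4): V^u = -0.9963, V^v = 0.1112
step 4: k1 = (0.004119, -0.016477), k2 = (0.003897, -0.015913), k3 = (0.003900, -0.015924), k4 = (0.003693, -0.015386); V <- V + (h/6)(k1 + 2k2 + 2k3 + k4): V^u = -0.9953, V^v = 0.1072

Answer: V^u = -0.9953, V^v = 0.1072


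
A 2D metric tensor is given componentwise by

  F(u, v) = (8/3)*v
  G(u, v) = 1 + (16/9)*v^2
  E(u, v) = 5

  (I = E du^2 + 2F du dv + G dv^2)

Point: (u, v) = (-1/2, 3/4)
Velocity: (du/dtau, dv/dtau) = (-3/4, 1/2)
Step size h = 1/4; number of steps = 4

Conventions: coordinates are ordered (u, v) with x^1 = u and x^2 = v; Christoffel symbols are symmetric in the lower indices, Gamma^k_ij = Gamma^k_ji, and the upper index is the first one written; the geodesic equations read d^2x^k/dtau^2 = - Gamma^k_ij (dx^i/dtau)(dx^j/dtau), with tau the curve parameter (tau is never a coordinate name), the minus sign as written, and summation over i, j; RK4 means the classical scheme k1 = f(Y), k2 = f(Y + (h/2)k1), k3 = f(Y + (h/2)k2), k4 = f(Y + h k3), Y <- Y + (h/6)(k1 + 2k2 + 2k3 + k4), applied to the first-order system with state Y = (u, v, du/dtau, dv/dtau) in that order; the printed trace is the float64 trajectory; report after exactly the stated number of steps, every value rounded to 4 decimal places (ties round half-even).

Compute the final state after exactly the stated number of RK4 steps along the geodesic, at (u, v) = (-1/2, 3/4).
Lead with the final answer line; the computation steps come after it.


Answer: u = -1.2978, v = 1.2213, du/dtau = -0.8384, dv/dtau = 0.4428

f(Y) = (du/dtau, dv/dtau, -Gamma^u_ij Y'^i Y'^j, -Gamma^v_ij Y'^i Y'^j) with the Gammas evaluated at the stage position; h = 0.250000; intermediate values shown to 6 dp
step 0: u = -0.5000, v = 0.7500, du/dtau = -0.7500, dv/dtau = 0.5000
step 1:
  k1: at (u, v) = (-0.500000, 0.750000), (du/dtau, dv/dtau) = (-0.750000, 0.500000); Gamma_uuu = 0.000000, Gamma_uuv = 0.000000, Gamma_uvv = 0.444444, Gamma_vuu = 0.000000, Gamma_vuv = 0.000000, Gamma_vvv = 0.222222; k1 = (-0.750000, 0.500000, -0.111111, -0.055556)
  k2: at (u, v) = (-0.593750, 0.812500), (du/dtau, dv/dtau) = (-0.763889, 0.493056); Gamma_uuu = 0.000000, Gamma_uuv = 0.000000, Gamma_uvv = 0.431946, Gamma_vuu = 0.000000, Gamma_vuv = 0.000000, Gamma_vvv = 0.233971; k2 = (-0.763889, 0.493056, -0.105008, -0.056879)
  k3: at (u, v) = (-0.595486, 0.811632), (du/dtau, dv/dtau) = (-0.763126, 0.492890); Gamma_uuu = 0.000000, Gamma_uuv = 0.000000, Gamma_uvv = 0.432121, Gamma_vuu = 0.000000, Gamma_vuv = 0.000000, Gamma_vvv = 0.233816; k3 = (-0.763126, 0.492890, -0.104980, -0.056803)
  k4: at (u, v) = (-0.690781, 0.873223), (du/dtau, dv/dtau) = (-0.776245, 0.485799); Gamma_uuu = 0.000000, Gamma_uuv = 0.000000, Gamma_uvv = 0.419578, Gamma_vuu = 0.000000, Gamma_vuv = 0.000000, Gamma_vvv = 0.244257; k4 = (-0.776245, 0.485799, -0.099021, -0.057645)
  Y <- Y + (h/6)(k1 + 2k2 + 2k3 + k4): u = -0.6908, v = 0.8732, du/dtau = -0.7763, dv/dtau = 0.4858
step 2:
  k1: at (u, v) = (-0.690845, 0.873237), (du/dtau, dv/dtau) = (-0.776254, 0.485810); Gamma_uuu = 0.000000, Gamma_uuv = 0.000000, Gamma_uvv = 0.419575, Gamma_vuu = 0.000000, Gamma_vuv = 0.000000, Gamma_vvv = 0.244259; k1 = (-0.776254, 0.485810, -0.099024, -0.057648)
  k2: at (u, v) = (-0.787877, 0.933963), (du/dtau, dv/dtau) = (-0.788633, 0.478604); Gamma_uuu = 0.000000, Gamma_uuv = 0.000000, Gamma_uvv = 0.407079, Gamma_vuu = 0.000000, Gamma_vuv = 0.000000, Gamma_vvv = 0.253465; k2 = (-0.788633, 0.478604, -0.093246, -0.058059)
  k3: at (u, v) = (-0.789424, 0.933063), (du/dtau, dv/dtau) = (-0.787910, 0.478552); Gamma_uuu = 0.000000, Gamma_uuv = 0.000000, Gamma_uvv = 0.407265, Gamma_vuu = 0.000000, Gamma_vuv = 0.000000, Gamma_vvv = 0.253336; k3 = (-0.787910, 0.478552, -0.093269, -0.058017)
  k4: at (u, v) = (-0.887822, 0.992875), (du/dtau, dv/dtau) = (-0.799572, 0.471306); Gamma_uuu = 0.000000, Gamma_uuv = 0.000000, Gamma_uvv = 0.394913, Gamma_vuu = 0.000000, Gamma_vuv = 0.000000, Gamma_vvv = 0.261400; k4 = (-0.799572, 0.471306, -0.087722, -0.058064)
  Y <- Y + (h/6)(k1 + 2k2 + 2k3 + k4): u = -0.8879, v = 0.9929, du/dtau = -0.7996, dv/dtau = 0.4713
step 3:
  k1: at (u, v) = (-0.887883, 0.992880), (du/dtau, dv/dtau) = (-0.799578, 0.471315); Gamma_uuu = 0.000000, Gamma_uuv = 0.000000, Gamma_uvv = 0.394912, Gamma_vuu = 0.000000, Gamma_vuv = 0.000000, Gamma_vvv = 0.261400; k1 = (-0.799578, 0.471315, -0.087725, -0.058067)
  k2: at (u, v) = (-0.987830, 1.051794), (du/dtau, dv/dtau) = (-0.810544, 0.464057); Gamma_uuu = 0.000000, Gamma_uuv = 0.000000, Gamma_uvv = 0.382773, Gamma_vuu = 0.000000, Gamma_vuv = 0.000000, Gamma_vvv = 0.268399; k2 = (-0.810544, 0.464057, -0.082430, -0.057799)
  k3: at (u, v) = (-0.989201, 1.050887), (du/dtau, dv/dtau) = (-0.809882, 0.464090); Gamma_uuu = 0.000000, Gamma_uuv = 0.000000, Gamma_uvv = 0.382959, Gamma_vuu = 0.000000, Gamma_vuv = 0.000000, Gamma_vvv = 0.268298; k3 = (-0.809882, 0.464090, -0.082482, -0.057786)
  k4: at (u, v) = (-1.090353, 1.108903), (du/dtau, dv/dtau) = (-0.820199, 0.456869); Gamma_uuu = 0.000000, Gamma_uuv = 0.000000, Gamma_uvv = 0.371088, Gamma_vuu = 0.000000, Gamma_vuv = 0.000000, Gamma_vvv = 0.274334; k4 = (-0.820199, 0.456869, -0.077457, -0.057261)
  Y <- Y + (h/6)(k1 + 2k2 + 2k3 + k4): u = -1.0904, v = 1.1089, du/dtau = -0.8202, dv/dtau = 0.4569
step 4:
  k1: at (u, v) = (-1.090409, 1.108900), (du/dtau, dv/dtau) = (-0.820204, 0.456878); Gamma_uuu = 0.000000, Gamma_uuv = 0.000000, Gamma_uvv = 0.371089, Gamma_vuu = 0.000000, Gamma_vuv = 0.000000, Gamma_vvv = 0.274334; k1 = (-0.820204, 0.456878, -0.077460, -0.057264)
  k2: at (u, v) = (-1.192934, 1.166010), (du/dtau, dv/dtau) = (-0.829886, 0.449720); Gamma_uuu = 0.000000, Gamma_uuv = 0.000000, Gamma_uvv = 0.359533, Gamma_vuu = 0.000000, Gamma_vuv = 0.000000, Gamma_vvv = 0.279479; k2 = (-0.829886, 0.449720, -0.072715, -0.056524)
  k3: at (u, v) = (-1.194145, 1.165115), (du/dtau, dv/dtau) = (-0.829293, 0.449812); Gamma_uuu = 0.000000, Gamma_uuv = 0.000000, Gamma_uvv = 0.359713, Gamma_vuu = 0.000000, Gamma_vuv = 0.000000, Gamma_vvv = 0.279405; k3 = (-0.829293, 0.449812, -0.072781, -0.056532)
  k4: at (u, v) = (-1.297732, 1.221353), (du/dtau, dv/dtau) = (-0.838399, 0.442745); Gamma_uuu = 0.000000, Gamma_uuv = 0.000000, Gamma_uvv = 0.348497, Gamma_vuu = 0.000000, Gamma_vuv = 0.000000, Gamma_vvv = 0.283758; k4 = (-0.838399, 0.442745, -0.068313, -0.055623)
  Y <- Y + (h/6)(k1 + 2k2 + 2k3 + k4): u = -1.2978, v = 1.2213, du/dtau = -0.8384, dv/dtau = 0.4428


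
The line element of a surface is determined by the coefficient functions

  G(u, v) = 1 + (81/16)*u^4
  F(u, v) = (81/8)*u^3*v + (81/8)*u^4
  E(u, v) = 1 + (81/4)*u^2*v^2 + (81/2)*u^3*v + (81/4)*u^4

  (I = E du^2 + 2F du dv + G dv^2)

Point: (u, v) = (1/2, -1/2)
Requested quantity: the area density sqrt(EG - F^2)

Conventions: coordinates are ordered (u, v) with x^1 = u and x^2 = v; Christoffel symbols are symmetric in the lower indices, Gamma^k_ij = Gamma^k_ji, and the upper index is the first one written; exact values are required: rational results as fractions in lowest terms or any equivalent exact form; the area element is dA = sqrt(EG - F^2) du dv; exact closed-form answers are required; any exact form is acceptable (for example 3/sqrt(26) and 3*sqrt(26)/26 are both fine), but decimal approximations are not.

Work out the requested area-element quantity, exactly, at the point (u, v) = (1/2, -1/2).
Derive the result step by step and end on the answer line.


E = 1, F = 0, G = 337/256; EG - F^2 = 337/256

Answer: sqrt(EG - F^2) = sqrt(337)/16


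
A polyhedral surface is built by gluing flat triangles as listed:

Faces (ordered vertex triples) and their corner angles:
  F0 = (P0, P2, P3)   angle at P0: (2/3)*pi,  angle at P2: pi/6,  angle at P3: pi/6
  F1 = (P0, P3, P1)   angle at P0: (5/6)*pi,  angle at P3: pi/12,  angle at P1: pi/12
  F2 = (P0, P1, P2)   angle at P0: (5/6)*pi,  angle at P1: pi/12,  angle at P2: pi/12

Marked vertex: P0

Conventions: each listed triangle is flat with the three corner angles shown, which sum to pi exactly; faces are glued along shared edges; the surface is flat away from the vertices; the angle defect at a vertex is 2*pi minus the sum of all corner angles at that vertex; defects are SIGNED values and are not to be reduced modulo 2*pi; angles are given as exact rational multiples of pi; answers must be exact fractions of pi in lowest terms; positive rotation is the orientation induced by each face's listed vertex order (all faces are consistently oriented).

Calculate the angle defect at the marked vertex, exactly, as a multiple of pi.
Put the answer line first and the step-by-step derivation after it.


Answer: defect(P0) = -pi/3

Sum of corner angles at P0: (7/3)*pi
defect = 2*pi - (7/3)*pi


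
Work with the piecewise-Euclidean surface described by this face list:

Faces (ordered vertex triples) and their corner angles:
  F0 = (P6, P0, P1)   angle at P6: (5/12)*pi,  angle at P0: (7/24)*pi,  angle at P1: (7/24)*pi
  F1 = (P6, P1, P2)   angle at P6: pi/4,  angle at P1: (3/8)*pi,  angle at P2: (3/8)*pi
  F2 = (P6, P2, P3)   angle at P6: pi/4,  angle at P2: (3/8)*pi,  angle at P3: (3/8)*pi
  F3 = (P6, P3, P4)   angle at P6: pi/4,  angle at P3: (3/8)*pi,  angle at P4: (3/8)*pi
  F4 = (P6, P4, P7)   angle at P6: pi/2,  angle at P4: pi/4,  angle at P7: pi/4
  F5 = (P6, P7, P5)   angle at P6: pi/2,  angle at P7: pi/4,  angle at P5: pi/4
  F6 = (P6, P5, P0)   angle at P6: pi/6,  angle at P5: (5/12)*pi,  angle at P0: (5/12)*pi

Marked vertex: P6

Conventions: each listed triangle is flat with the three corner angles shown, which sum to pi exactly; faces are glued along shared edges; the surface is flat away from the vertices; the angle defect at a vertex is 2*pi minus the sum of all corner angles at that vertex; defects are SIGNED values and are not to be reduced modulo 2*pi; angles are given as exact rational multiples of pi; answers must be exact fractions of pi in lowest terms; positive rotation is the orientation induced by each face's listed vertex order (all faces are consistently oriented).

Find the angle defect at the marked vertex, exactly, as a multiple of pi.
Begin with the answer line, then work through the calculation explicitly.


Answer: defect(P6) = -pi/3

Sum of corner angles at P6: (7/3)*pi
defect = 2*pi - (7/3)*pi


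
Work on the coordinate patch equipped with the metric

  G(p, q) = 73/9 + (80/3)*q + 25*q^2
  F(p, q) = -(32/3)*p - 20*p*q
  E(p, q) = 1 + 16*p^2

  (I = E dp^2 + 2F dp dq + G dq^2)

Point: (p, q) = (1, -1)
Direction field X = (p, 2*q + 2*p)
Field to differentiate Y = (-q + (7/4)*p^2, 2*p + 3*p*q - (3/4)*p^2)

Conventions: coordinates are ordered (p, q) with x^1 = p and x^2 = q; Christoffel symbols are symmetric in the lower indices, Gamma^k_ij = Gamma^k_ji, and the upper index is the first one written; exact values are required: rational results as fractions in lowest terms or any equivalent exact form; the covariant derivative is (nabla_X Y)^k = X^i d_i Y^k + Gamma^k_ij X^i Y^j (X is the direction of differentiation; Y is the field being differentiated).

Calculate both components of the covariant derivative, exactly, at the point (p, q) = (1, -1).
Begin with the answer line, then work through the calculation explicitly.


Answer: (nabla_X Y)^p = 1103/202, (nabla_X Y)^q = -137/101

E = 17, F = 28/3, G = 58/9 at the point
E_p = 32, E_q = 0, F_p = 28/3, F_q = -20, G_p = 0, G_q = -70/3
EG - F^2 = 202/9;  g^inv = (9/202) * [[58/9, -28/3], [-28/3, 17]]
first-kind symbols [ij,l] = (1/2)(d_i g_jl + d_j g_il - d_l g_ij): [pp,p] = E_p/2 = 16, [pp,q] = F_p - E_q/2 = 28/3, [pq,p] = E_q/2 = 0, [pq,q] = G_p/2 = 0, [qq,p] = F_q - G_p/2 = -20, [qq,q] = G_q/2 = -35/3
Gamma^p_ij = (G*[ij,p] - F*[ij,q])/(EG - F^2), Gamma^q_ij = (E*[ij,q] - F*[ij,p])/(EG - F^2)
Gamma_ppp = 72/101, Gamma_ppq = 0, Gamma_pqq = -90/101, Gamma_qpp = 42/101, Gamma_qpq = 0, Gamma_qqq = -105/202
X = (1, 0), Y = (11/4, -7/4) at the point


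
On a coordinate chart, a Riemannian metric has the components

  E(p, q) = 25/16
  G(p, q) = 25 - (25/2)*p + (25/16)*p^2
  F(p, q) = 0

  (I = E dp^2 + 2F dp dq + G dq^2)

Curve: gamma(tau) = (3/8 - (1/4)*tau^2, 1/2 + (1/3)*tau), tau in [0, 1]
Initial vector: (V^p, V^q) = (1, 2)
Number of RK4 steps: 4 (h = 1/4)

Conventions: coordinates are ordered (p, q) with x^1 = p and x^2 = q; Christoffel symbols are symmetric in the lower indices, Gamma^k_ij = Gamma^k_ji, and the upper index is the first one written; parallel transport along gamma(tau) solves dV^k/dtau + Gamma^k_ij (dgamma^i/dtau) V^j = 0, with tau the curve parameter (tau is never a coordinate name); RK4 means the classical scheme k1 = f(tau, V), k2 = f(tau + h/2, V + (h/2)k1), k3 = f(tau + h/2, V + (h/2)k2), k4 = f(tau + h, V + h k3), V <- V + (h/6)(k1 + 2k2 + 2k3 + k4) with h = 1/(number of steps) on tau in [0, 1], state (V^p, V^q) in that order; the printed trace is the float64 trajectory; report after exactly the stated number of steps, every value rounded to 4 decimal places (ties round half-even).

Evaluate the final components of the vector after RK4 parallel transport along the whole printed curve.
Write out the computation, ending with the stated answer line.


gamma'(tau) = (-(1/2)*tau, 1/3); f(tau, V)^k = -Gamma^k_ij(gamma(tau)) gamma'^i(tau) V^j; h = 1/4; intermediate values shown to 6 dp
curve data and Christoffel symbols at the stage parameters:
  tau = 0.000000: gamma = (0.375000, 0.500000), gamma' = (0.000000, 0.333333); Gamma_ppp = 0.000000, Gamma_ppq = 0.000000, Gamma_pqq = 3.625000, Gamma_qpp = 0.000000, Gamma_qpq = -0.275862, Gamma_qqq = 0.000000
  tau = 0.125000: gamma = (0.371094, 0.541667), gamma' = (-0.062500, 0.333333); Gamma_ppp = 0.000000, Gamma_ppq = 0.000000, Gamma_pqq = 3.628906, Gamma_qpp = 0.000000, Gamma_qpq = -0.275565, Gamma_qqq = 0.000000
  tau = 0.250000: gamma = (0.359375, 0.583333), gamma' = (-0.125000, 0.333333); Gamma_ppp = 0.000000, Gamma_ppq = 0.000000, Gamma_pqq = 3.640625, Gamma_qpp = 0.000000, Gamma_qpq = -0.274678, Gamma_qqq = 0.000000
  tau = 0.375000: gamma = (0.339844, 0.625000), gamma' = (-0.187500, 0.333333); Gamma_ppp = 0.000000, Gamma_ppq = 0.000000, Gamma_pqq = 3.660156, Gamma_qpp = 0.000000, Gamma_qpq = -0.273212, Gamma_qqq = 0.000000
  tau = 0.500000: gamma = (0.312500, 0.666667), gamma' = (-0.250000, 0.333333); Gamma_ppp = 0.000000, Gamma_ppq = 0.000000, Gamma_pqq = 3.687500, Gamma_qpp = 0.000000, Gamma_qpq = -0.271186, Gamma_qqq = 0.000000
  tau = 0.625000: gamma = (0.277344, 0.708333), gamma' = (-0.312500, 0.333333); Gamma_ppp = 0.000000, Gamma_ppq = 0.000000, Gamma_pqq = 3.722656, Gamma_qpp = 0.000000, Gamma_qpq = -0.268625, Gamma_qqq = 0.000000
  tau = 0.750000: gamma = (0.234375, 0.750000), gamma' = (-0.375000, 0.333333); Gamma_ppp = 0.000000, Gamma_ppq = 0.000000, Gamma_pqq = 3.765625, Gamma_qpp = 0.000000, Gamma_qpq = -0.265560, Gamma_qqq = 0.000000
  tau = 0.875000: gamma = (0.183594, 0.791667), gamma' = (-0.437500, 0.333333); Gamma_ppp = 0.000000, Gamma_ppq = 0.000000, Gamma_pqq = 3.816406, Gamma_qpp = 0.000000, Gamma_qpq = -0.262027, Gamma_qqq = 0.000000
  tau = 1.000000: gamma = (0.125000, 0.833333), gamma' = (-0.500000, 0.333333); Gamma_ppp = 0.000000, Gamma_ppq = 0.000000, Gamma_pqq = 3.875000, Gamma_qpp = 0.000000, Gamma_qpq = -0.258065, Gamma_qqq = 0.000000
step 0: V^p = 1.0000, V^q = 2.0000
step 1: k1 = (-2.416667, 0.091954), k2 = (-2.433175, 0.029464), k3 = (-2.423726, 0.029409), k4 = (-2.436005, -0.032841); V <- V + (h/6)(k1 + 2k2 + 2k3 + k4): V^p = 0.3931, V^q = 2.0074
step 2: k1 = (-2.436026, -0.032934), k2 = (-2.444072, -0.094556), k3 = (-2.434674, -0.094253), k4 = (-2.438428, -0.153985); V <- V + (h/6)(k1 + 2k2 + 2k3 + k4): V^p = -0.2166, V^q = 1.9838
step 3: k1 = (-2.438478, -0.154078), k2 = (-2.437827, -0.211606), k3 = (-2.428904, -0.210995), k4 = (-2.423930, -0.265234); V <- V + (h/6)(k1 + 2k2 + 2k3 + k4): V^p = -0.8248, V^q = 1.9312
step 4: k1 = (-2.424006, -0.265323), k2 = (-2.414504, -0.316081), k3 = (-2.406433, -0.315250), k4 = (-2.392614, -0.361711); V <- V + (h/6)(k1 + 2k2 + 2k3 + k4): V^p = -1.4272, V^q = 1.8524

Answer: V^p = -1.4272, V^q = 1.8524
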